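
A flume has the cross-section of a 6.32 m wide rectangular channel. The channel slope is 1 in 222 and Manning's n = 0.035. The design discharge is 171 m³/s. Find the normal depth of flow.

Manning's equation rearranged: A R^(2/3) = nQ / (1·√S) = 0.035 × 171 / (√0.004505) = 89.17.
At y = 6.67 m: A R^(2/3) = 70.09 — low.
At y = 8.15 m: A R^(2/3) = 89.15 — ≈ 89.17.

y_n = 8.15 m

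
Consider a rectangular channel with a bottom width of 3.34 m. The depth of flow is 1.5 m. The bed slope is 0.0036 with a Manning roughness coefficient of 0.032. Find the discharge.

Q = 8.03 m³/s

Flow area A = b·y = 3.34 × 1.5 = 5.01 m². Wetted perimeter P = b + 2y = 3.34 + 2×1.5 = 6.34 m.
Hydraulic radius R = A/P = 5.01/6.34 = 0.7902 m.
Manning's equation: Q = (1/n) A R^(2/3) S^(1/2) = (1/0.032) × 5.01 × 0.7902^(2/3) × 0.0036^(1/2) = 8.03 m³/s.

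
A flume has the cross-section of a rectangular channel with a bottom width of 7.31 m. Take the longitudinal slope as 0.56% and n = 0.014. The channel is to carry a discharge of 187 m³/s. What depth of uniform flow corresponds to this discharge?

Manning's equation rearranged: A R^(2/3) = nQ / (1·√S) = 0.014 × 187 / (√0.0056) = 34.98.
At y = 2.85 m: A R^(2/3) = 28.52 — too small.
At y = 3.62 m: A R^(2/3) = 39.43 — too large.
At y = 3.31 m: A R^(2/3) = 34.96 — close enough.

y_n = 3.31 m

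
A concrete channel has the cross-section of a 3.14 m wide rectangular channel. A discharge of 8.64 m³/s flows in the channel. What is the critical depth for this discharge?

For a rectangular channel, critical depth y_c = (q²/g)^(1/3) where q = Q/b = 8.64/3.14 = 2.752 m²/s.
So y_c = (2.752²/9.81)^(1/3) = 0.917 m.

y_c = 0.917 m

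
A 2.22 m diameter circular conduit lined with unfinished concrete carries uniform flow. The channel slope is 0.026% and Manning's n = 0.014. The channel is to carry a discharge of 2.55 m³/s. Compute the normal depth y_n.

y_n = 1.57 m

Manning's equation rearranged: A R^(2/3) = nQ / (1·√S) = 0.014 × 2.55 / (√0.00026) = 2.214.
Try y = 1.17 m: A R^(2/3) = 1.428 — low.
Try y = 1.75 m: A R^(2/3) = 2.518 — high.
Try y = 1.57 m: A R^(2/3) = 2.218 — matches.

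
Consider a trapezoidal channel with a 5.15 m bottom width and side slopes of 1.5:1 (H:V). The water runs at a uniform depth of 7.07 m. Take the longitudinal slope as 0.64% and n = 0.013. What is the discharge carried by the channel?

With bottom width b = 5.15 m and side slope z = 1.5: A = (b + zy)y = (5.15 + 1.5×7.07)×7.07 = 111.4 m²; P = b + 2y√(1+z²) = 5.15 + 2×7.07×1.803 = 30.64 m.
Hydraulic radius R = A/P = 111.4/30.64 = 3.635 m.
Manning's equation: Q = (1/n) A R^(2/3) S^(1/2) = (1/0.013) × 111.4 × 3.635^(2/3) × 0.0064^(1/2) = 1620 m³/s.

Q = 1620 m³/s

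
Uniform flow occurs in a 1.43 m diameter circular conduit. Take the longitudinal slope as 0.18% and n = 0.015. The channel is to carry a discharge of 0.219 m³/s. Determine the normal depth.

Manning's equation rearranged: A R^(2/3) = nQ / (1·√S) = 0.015 × 0.219 / (√0.0018) = 0.07743.
Try y = 0.255 m: A R^(2/3) = 0.0561 — short.
Try y = 0.344 m: A R^(2/3) = 0.1027 — over.
Try y = 0.299 m: A R^(2/3) = 0.07751 — close enough.

y_n = 0.299 m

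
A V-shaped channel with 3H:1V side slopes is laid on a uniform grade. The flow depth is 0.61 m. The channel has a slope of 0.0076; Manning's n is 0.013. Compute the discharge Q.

Q = 3.27 m³/s

For a triangular section with side slope z = 3: A = zy² = 3×0.61² = 1.116 m²; P = 2y√(1+z²) = 2×0.61×3.162 = 3.858 m.
Hydraulic radius R = A/P = 1.116/3.858 = 0.2893 m.
Manning's equation: Q = (1/n) A R^(2/3) S^(1/2) = (1/0.013) × 1.116 × 0.2893^(2/3) × 0.0076^(1/2) = 3.27 m³/s.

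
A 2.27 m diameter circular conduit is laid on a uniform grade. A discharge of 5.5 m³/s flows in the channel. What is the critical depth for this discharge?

At critical depth, Q² T / (g A³) = 1, i.e. A³/T = Q²/g = 5.5²/9.81 = 3.084.
At y = 0.799 m: A³/T = 0.9494 — low.
At y = 1.25 m: A³/T = 5.277 — high.
At y = 1.09 m: A³/T = 3.127 — ≈ 3.084.

y_c = 1.09 m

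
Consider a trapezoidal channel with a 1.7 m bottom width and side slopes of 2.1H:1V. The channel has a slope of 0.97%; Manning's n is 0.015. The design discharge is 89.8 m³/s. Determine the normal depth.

Manning's equation rearranged: A R^(2/3) = nQ / (1·√S) = 0.015 × 89.8 / (√0.0097) = 13.68.
Trying y = 1.47 m: A R^(2/3) = 6.186 — low.
Trying y = 2.65 m: A R^(2/3) = 23.78 — high.
Trying y = 2.09 m: A R^(2/3) = 13.68 — ≈ 13.68.

y_n = 2.09 m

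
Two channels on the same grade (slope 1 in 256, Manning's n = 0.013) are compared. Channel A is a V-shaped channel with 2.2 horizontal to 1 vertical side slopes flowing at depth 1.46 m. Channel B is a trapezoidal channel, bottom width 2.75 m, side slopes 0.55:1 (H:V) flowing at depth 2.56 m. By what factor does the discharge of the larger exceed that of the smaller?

3.44

Channel A: For a triangular section with side slope z = 2.2: A = zy² = 2.2×1.46² = 4.69 m²; P = 2y√(1+z²) = 2×1.46×2.417 = 7.056 m. Hydraulic radius R = A/P = 4.69/7.056 = 0.6646 m. Q_A = (1/0.013)·4.69·0.6646^(2/3)·√0.003906 = 17.17 m³/s.
Channel B: With bottom width b = 2.75 m and side slope z = 0.55: A = (b + zy)y = (2.75 + 0.55×2.56)×2.56 = 10.64 m²; P = b + 2y√(1+z²) = 2.75 + 2×2.56×1.141 = 8.593 m. Hydraulic radius R = A/P = 10.64/8.593 = 1.239 m. Q_B = (1/0.013)·10.64·1.239^(2/3)·√0.003906 = 59.03 m³/s.
The larger discharge is 59.03 m³/s and the smaller is 17.17 m³/s; the ratio is 3.44.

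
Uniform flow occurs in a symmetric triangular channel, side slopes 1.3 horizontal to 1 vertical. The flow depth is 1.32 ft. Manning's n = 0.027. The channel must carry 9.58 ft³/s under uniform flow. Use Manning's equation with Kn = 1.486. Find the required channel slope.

For a triangular section with side slope z = 1.3: A = zy² = 1.3×1.32² = 2.265 ft²; P = 2y√(1+z²) = 2×1.32×1.64 = 4.33 ft.
Hydraulic radius R = A/P = 2.265/4.33 = 0.5231 ft.
From Manning's equation, S = [nQ / (1.486 A R^(2/3))]² = [0.027 × 9.58 / (1.486 × 2.265 × 0.5231^(2/3))]² = 0.014.

S = 0.014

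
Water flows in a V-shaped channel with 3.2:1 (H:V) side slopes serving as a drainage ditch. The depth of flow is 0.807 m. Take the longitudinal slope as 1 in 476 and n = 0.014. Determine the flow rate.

For a triangular section with side slope z = 3.2: A = zy² = 3.2×0.807² = 2.084 m²; P = 2y√(1+z²) = 2×0.807×3.353 = 5.411 m.
Hydraulic radius R = A/P = 2.084/5.411 = 0.3851 m.
Manning's equation: Q = (1/n) A R^(2/3) S^(1/2) = (1/0.014) × 2.084 × 0.3851^(2/3) × 0.002101^(1/2) = 3.61 m³/s.

Q = 3.61 m³/s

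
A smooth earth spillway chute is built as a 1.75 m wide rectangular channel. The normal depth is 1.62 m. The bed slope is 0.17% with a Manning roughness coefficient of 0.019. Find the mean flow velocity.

V = 1.49 m/s

Flow area A = b·y = 1.75 × 1.62 = 2.835 m². Wetted perimeter P = b + 2y = 1.75 + 2×1.62 = 4.99 m.
Hydraulic radius R = A/P = 2.835/4.99 = 0.5681 m.
From Manning's equation, V = (1/n) R^(2/3) S^(1/2) = (1/0.019) × 0.5681^(2/3) × 0.0017^(1/2) = 1.49 m/s.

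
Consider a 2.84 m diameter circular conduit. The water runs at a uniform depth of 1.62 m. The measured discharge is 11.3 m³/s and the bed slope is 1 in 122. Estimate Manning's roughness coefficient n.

n = 0.0251

For a circular section of diameter D = 2.84 m at depth y = 1.62 m, the central angle is θ = 2 arccos(1 − 2y/D) = 3.424 rad. Then A = (D²/8)(θ − sin θ) = 3.733 m² and P = Dθ/2 = 4.862 m.
Hydraulic radius R = A/P = 3.733/4.862 = 0.7678 m.
Rearranging Manning's equation: n = (1/Q) A R^(2/3) S^(1/2) = (1/11.3) × 3.733 × 0.7678^(2/3) × √0.008197 = 0.0251.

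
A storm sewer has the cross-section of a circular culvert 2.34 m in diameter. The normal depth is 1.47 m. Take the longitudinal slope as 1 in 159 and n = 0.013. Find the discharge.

Q = 13.2 m³/s

For a circular section of diameter D = 2.34 m at depth y = 1.47 m, the central angle is θ = 2 arccos(1 − 2y/D) = 3.66 rad. Then A = (D²/8)(θ − sin θ) = 2.844 m² and P = Dθ/2 = 4.282 m.
Hydraulic radius R = A/P = 2.844/4.282 = 0.6642 m.
Manning's equation: Q = (1/n) A R^(2/3) S^(1/2) = (1/0.013) × 2.844 × 0.6642^(2/3) × 0.006289^(1/2) = 13.2 m³/s.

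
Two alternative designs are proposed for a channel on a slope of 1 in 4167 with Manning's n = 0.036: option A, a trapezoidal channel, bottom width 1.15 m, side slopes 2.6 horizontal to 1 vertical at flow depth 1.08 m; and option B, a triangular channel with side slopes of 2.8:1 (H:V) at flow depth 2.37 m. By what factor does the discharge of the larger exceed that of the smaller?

5.59

Channel A: With bottom width b = 1.15 m and side slope z = 2.6: A = (b + zy)y = (1.15 + 2.6×1.08)×1.08 = 4.275 m²; P = b + 2y√(1+z²) = 1.15 + 2×1.08×2.786 = 7.167 m. Hydraulic radius R = A/P = 4.275/7.167 = 0.5964 m. Q_A = (1/0.036)·4.275·0.5964^(2/3)·√0.00024 = 1.303 m³/s.
Channel B: For a triangular section with side slope z = 2.8: A = zy² = 2.8×2.37² = 15.73 m²; P = 2y√(1+z²) = 2×2.37×2.973 = 14.09 m. Hydraulic radius R = A/P = 15.73/14.09 = 1.116 m. Q_B = (1/0.036)·15.73·1.116^(2/3)·√0.00024 = 7.281 m³/s.
The larger discharge is 7.281 m³/s and the smaller is 1.303 m³/s; the ratio is 5.59.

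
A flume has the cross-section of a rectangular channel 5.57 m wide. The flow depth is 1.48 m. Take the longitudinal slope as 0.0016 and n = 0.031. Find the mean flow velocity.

V = 1.26 m/s

Flow area A = b·y = 5.57 × 1.48 = 8.244 m². Wetted perimeter P = b + 2y = 5.57 + 2×1.48 = 8.53 m.
Hydraulic radius R = A/P = 8.244/8.53 = 0.9664 m.
From Manning's equation, V = (1/n) R^(2/3) S^(1/2) = (1/0.031) × 0.9664^(2/3) × 0.0016^(1/2) = 1.26 m/s.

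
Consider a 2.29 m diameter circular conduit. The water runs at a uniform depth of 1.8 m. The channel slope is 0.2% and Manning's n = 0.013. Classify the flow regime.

For a circular section of diameter D = 2.29 m at depth y = 1.8 m, the central angle is θ = 2 arccos(1 − 2y/D) = 4.36 rad. Then A = (D²/8)(θ − sin θ) = 3.473 m² and P = Dθ/2 = 4.992 m.
Hydraulic radius R = A/P = 3.473/4.992 = 0.6957 m.
V = (1/n) R^(2/3) √S = (1/0.013) × 0.6957^(2/3) × √0.002 = 2.701 m/s. Hydraulic depth D_h = A/T = 3.473/1.878 = 1.849 m.
Froude number Fr = V/√(g·D_h) = 2.701/√(9.81×1.849) = 0.634, which is less than 1, so the flow is subcritical.

subcritical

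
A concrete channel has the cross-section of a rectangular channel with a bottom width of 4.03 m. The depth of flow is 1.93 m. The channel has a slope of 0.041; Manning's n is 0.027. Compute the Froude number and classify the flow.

Flow area A = b·y = 4.03 × 1.93 = 7.778 m². Wetted perimeter P = b + 2y = 4.03 + 2×1.93 = 7.89 m.
Hydraulic radius R = A/P = 7.778/7.89 = 0.9858 m.
V = (1/n) R^(2/3) √S = (1/0.027) × 0.9858^(2/3) × √0.041 = 7.428 m/s. Hydraulic depth D_h = A/T = 7.778/4.03 = 1.93 m.
Froude number Fr = V/√(g·D_h) = 7.428/√(9.81×1.93) = 1.71, which is greater than 1, so the flow is supercritical.

supercritical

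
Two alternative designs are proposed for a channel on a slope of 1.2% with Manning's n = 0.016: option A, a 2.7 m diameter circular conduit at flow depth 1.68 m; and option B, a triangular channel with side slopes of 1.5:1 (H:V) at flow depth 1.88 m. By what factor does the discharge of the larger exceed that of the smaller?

1.44

Channel A: For a circular section of diameter D = 2.7 m at depth y = 1.68 m, the central angle is θ = 2 arccos(1 − 2y/D) = 3.635 rad. Then A = (D²/8)(θ − sin θ) = 3.745 m² and P = Dθ/2 = 4.908 m. Hydraulic radius R = A/P = 3.745/4.908 = 0.763 m. Q_A = (1/0.016)·3.745·0.763^(2/3)·√0.012 = 21.41 m³/s.
Channel B: For a triangular section with side slope z = 1.5: A = zy² = 1.5×1.88² = 5.302 m²; P = 2y√(1+z²) = 2×1.88×1.803 = 6.778 m. Hydraulic radius R = A/P = 5.302/6.778 = 0.7821 m. Q_B = (1/0.016)·5.302·0.7821^(2/3)·√0.012 = 30.81 m³/s.
The larger discharge is 30.81 m³/s and the smaller is 21.41 m³/s; the ratio is 1.44.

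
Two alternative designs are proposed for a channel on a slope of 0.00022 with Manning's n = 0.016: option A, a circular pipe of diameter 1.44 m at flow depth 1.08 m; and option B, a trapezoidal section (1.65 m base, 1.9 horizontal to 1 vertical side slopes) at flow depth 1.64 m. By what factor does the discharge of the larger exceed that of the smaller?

Channel A: For a circular section of diameter D = 1.44 m at depth y = 1.08 m, the central angle is θ = 2 arccos(1 − 2y/D) = 4.189 rad. Then A = (D²/8)(θ − sin θ) = 1.31 m² and P = Dθ/2 = 3.016 m. Hydraulic radius R = A/P = 1.31/3.016 = 0.4344 m. Q_A = (1/0.016)·1.31·0.4344^(2/3)·√0.00022 = 0.6967 m³/s.
Channel B: With bottom width b = 1.65 m and side slope z = 1.9: A = (b + zy)y = (1.65 + 1.9×1.64)×1.64 = 7.816 m²; P = b + 2y√(1+z²) = 1.65 + 2×1.64×2.147 = 8.692 m. Hydraulic radius R = A/P = 7.816/8.692 = 0.8992 m. Q_B = (1/0.016)·7.816·0.8992^(2/3)·√0.00022 = 6.75 m³/s.
The larger discharge is 6.75 m³/s and the smaller is 0.6967 m³/s; the ratio is 9.69.

9.69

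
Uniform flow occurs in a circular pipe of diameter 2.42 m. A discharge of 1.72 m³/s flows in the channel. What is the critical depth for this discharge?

y_c = 0.584 m

At critical depth, Q² T / (g A³) = 1, i.e. A³/T = Q²/g = 1.72²/9.81 = 0.3016.
Try y = 0.637 m: A³/T = 0.4241 — over.
Try y = 0.584 m: A³/T = 0.3023 — matches.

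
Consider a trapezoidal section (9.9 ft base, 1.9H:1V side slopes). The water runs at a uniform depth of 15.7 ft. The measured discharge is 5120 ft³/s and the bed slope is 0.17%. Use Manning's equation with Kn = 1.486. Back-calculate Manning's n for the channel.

With bottom width b = 9.9 ft and side slope z = 1.9: A = (b + zy)y = (9.9 + 1.9×15.7)×15.7 = 623.8 ft²; P = b + 2y√(1+z²) = 9.9 + 2×15.7×2.147 = 77.32 ft.
Hydraulic radius R = A/P = 623.8/77.32 = 8.067 ft.
Rearranging Manning's equation: n = (1.486/Q) A R^(2/3) S^(1/2) = (1.486/5120) × 623.8 × 8.067^(2/3) × √0.0017 = 0.03.

n = 0.03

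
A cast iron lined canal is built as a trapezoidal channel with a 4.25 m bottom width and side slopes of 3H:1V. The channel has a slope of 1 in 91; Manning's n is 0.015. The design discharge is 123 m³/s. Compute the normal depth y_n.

y_n = 1.75 m

Manning's equation rearranged: A R^(2/3) = nQ / (1·√S) = 0.015 × 123 / (√0.01099) = 17.6.
Trying y = 2.17 m: A R^(2/3) = 27.8 — high.
Trying y = 1.75 m: A R^(2/3) = 17.56 — close enough.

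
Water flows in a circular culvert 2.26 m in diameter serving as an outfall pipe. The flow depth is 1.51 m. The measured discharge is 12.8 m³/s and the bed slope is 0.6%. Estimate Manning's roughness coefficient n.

For a circular section of diameter D = 2.26 m at depth y = 1.51 m, the central angle is θ = 2 arccos(1 − 2y/D) = 3.828 rad. Then A = (D²/8)(θ − sin θ) = 2.848 m² and P = Dθ/2 = 4.325 m.
Hydraulic radius R = A/P = 2.848/4.325 = 0.6585 m.
Rearranging Manning's equation: n = (1/Q) A R^(2/3) S^(1/2) = (1/12.8) × 2.848 × 0.6585^(2/3) × √0.006 = 0.013.

n = 0.013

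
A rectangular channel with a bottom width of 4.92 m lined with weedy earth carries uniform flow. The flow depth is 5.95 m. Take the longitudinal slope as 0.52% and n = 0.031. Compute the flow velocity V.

Flow area A = b·y = 4.92 × 5.95 = 29.27 m². Wetted perimeter P = b + 2y = 4.92 + 2×5.95 = 16.82 m.
Hydraulic radius R = A/P = 29.27/16.82 = 1.74 m.
From Manning's equation, V = (1/n) R^(2/3) S^(1/2) = (1/0.031) × 1.74^(2/3) × 0.0052^(1/2) = 3.37 m/s.

V = 3.37 m/s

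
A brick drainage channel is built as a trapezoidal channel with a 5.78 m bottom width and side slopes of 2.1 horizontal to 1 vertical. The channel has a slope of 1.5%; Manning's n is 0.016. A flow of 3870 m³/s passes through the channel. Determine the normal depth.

Manning's equation rearranged: A R^(2/3) = nQ / (1·√S) = 0.016 × 3870 / (√0.015) = 505.6.
At y = 10.1 m: A R^(2/3) = 814.7 — too large.
At y = 6.63 m: A R^(2/3) = 305 — too small.
At y = 8.25 m: A R^(2/3) = 505.4 — close enough.

y_n = 8.25 m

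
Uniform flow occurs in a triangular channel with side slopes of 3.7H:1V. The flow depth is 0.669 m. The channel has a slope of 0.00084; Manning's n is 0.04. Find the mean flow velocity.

V = 0.341 m/s

For a triangular section with side slope z = 3.7: A = zy² = 3.7×0.669² = 1.656 m²; P = 2y√(1+z²) = 2×0.669×3.833 = 5.128 m.
Hydraulic radius R = A/P = 1.656/5.128 = 0.3229 m.
From Manning's equation, V = (1/n) R^(2/3) S^(1/2) = (1/0.04) × 0.3229^(2/3) × 0.00084^(1/2) = 0.341 m/s.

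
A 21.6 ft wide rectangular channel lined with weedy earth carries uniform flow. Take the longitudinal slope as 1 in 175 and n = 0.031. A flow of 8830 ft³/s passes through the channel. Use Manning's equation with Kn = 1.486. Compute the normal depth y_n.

y_n = 28.6 ft

Manning's equation rearranged: A R^(2/3) = nQ / (1.486·√S) = 0.031 × 8830 / (1.486 × √0.005714) = 2437.
Trying y = 33.7 ft: A R^(2/3) = 2955 — too large.
Trying y = 20.1 ft: A R^(2/3) = 1593 — too small.
Trying y = 28.6 ft: A R^(2/3) = 2438 — ≈ 2437.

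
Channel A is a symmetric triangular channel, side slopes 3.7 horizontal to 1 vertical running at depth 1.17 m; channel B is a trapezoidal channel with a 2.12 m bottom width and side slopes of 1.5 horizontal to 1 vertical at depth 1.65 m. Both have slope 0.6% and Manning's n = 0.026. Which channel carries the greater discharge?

channel B

Channel A: For a triangular section with side slope z = 3.7: A = zy² = 3.7×1.17² = 5.065 m²; P = 2y√(1+z²) = 2×1.17×3.833 = 8.969 m. Hydraulic radius R = A/P = 5.065/8.969 = 0.5647 m. Q_A = (1/0.026)·5.065·0.5647^(2/3)·√0.006 = 10.31 m³/s.
Channel B: With bottom width b = 2.12 m and side slope z = 1.5: A = (b + zy)y = (2.12 + 1.5×1.65)×1.65 = 7.582 m²; P = b + 2y√(1+z²) = 2.12 + 2×1.65×1.803 = 8.069 m. Hydraulic radius R = A/P = 7.582/8.069 = 0.9396 m. Q_B = (1/0.026)·7.582·0.9396^(2/3)·√0.006 = 21.67 m³/s.
Q_A = 10.31 m³/s vs Q_B = 21.67 m³/s, so channel B carries more.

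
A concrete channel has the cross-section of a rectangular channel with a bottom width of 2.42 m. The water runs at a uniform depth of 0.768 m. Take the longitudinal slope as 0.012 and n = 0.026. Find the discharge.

Q = 4.73 m³/s

Flow area A = b·y = 2.42 × 0.768 = 1.859 m². Wetted perimeter P = b + 2y = 2.42 + 2×0.768 = 3.956 m.
Hydraulic radius R = A/P = 1.859/3.956 = 0.4698 m.
Manning's equation: Q = (1/n) A R^(2/3) S^(1/2) = (1/0.026) × 1.859 × 0.4698^(2/3) × 0.012^(1/2) = 4.73 m³/s.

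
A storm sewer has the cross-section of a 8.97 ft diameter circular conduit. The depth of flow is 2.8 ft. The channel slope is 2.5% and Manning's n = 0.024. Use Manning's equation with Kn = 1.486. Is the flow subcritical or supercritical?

supercritical

For a circular section of diameter D = 8.97 ft at depth y = 2.8 ft, the central angle is θ = 2 arccos(1 − 2y/D) = 2.371 rad. Then A = (D²/8)(θ − sin θ) = 16.85 ft² and P = Dθ/2 = 10.64 ft.
Hydraulic radius R = A/P = 16.85/10.64 = 1.584 ft.
V = (1.486/n) R^(2/3) √S = (1.486/0.024) × 1.584^(2/3) × √0.025 = 13.3 ft/s. Hydraulic depth D_h = A/T = 16.85/8.313 = 2.026 ft.
Froude number Fr = V/√(g·D_h) = 13.3/√(32.2×2.026) = 1.65, which is greater than 1, so the flow is supercritical.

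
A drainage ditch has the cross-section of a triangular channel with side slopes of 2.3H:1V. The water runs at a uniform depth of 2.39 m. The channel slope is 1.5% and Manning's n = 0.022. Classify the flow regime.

For a triangular section with side slope z = 2.3: A = zy² = 2.3×2.39² = 13.14 m²; P = 2y√(1+z²) = 2×2.39×2.508 = 11.99 m.
Hydraulic radius R = A/P = 13.14/11.99 = 1.096 m.
V = (1/n) R^(2/3) √S = (1/0.022) × 1.096^(2/3) × √0.015 = 5.917 m/s. Hydraulic depth D_h = A/T = 13.14/10.99 = 1.195 m.
Froude number Fr = V/√(g·D_h) = 5.917/√(9.81×1.195) = 1.73, which is greater than 1, so the flow is supercritical.

supercritical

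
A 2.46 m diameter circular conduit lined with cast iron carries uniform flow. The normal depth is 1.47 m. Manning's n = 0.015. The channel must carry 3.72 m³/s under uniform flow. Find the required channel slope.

For a circular section of diameter D = 2.46 m at depth y = 1.47 m, the central angle is θ = 2 arccos(1 − 2y/D) = 3.534 rad. Then A = (D²/8)(θ − sin θ) = 2.963 m² and P = Dθ/2 = 4.347 m.
Hydraulic radius R = A/P = 2.963/4.347 = 0.6816 m.
From Manning's equation, S = [nQ / (1 A R^(2/3))]² = [0.015 × 3.72 / (1 × 2.963 × 0.6816^(2/3))]² = 0.000591.

S = 0.000591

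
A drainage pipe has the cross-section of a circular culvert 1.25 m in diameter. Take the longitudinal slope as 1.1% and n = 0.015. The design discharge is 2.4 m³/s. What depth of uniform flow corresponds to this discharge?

Manning's equation rearranged: A R^(2/3) = nQ / (1·√S) = 0.015 × 2.4 / (√0.011) = 0.3432.
Try y = 0.801 m: A R^(2/3) = 0.4188 — high.
Try y = 0.561 m: A R^(2/3) = 0.2343 — low.
Try y = 0.703 m: A R^(2/3) = 0.3431 — close enough.

y_n = 0.703 m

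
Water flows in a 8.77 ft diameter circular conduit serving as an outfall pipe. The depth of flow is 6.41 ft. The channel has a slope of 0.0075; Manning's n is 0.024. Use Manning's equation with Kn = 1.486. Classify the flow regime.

subcritical

For a circular section of diameter D = 8.77 ft at depth y = 6.41 ft, the central angle is θ = 2 arccos(1 − 2y/D) = 4.102 rad. Then A = (D²/8)(θ − sin θ) = 47.31 ft² and P = Dθ/2 = 17.99 ft.
Hydraulic radius R = A/P = 47.31/17.99 = 2.63 ft.
V = (1.486/n) R^(2/3) √S = (1.486/0.024) × 2.63^(2/3) × √0.0075 = 10.22 ft/s. Hydraulic depth D_h = A/T = 47.31/7.779 = 6.082 ft.
Froude number Fr = V/√(g·D_h) = 10.22/√(32.2×6.082) = 0.73, which is less than 1, so the flow is subcritical.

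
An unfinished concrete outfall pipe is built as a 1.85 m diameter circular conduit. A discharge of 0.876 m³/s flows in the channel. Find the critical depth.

y_c = 0.445 m

At critical depth, Q² T / (g A³) = 1, i.e. A³/T = Q²/g = 0.876²/9.81 = 0.07822.
At y = 0.362 m: A³/T = 0.03477 — short.
At y = 0.484 m: A³/T = 0.1081 — over.
At y = 0.445 m: A³/T = 0.07794 — close enough.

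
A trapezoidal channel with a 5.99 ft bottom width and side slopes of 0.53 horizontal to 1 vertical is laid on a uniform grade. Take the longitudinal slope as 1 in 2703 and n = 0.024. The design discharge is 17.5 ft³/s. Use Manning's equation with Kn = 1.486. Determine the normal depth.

y_n = 1.82 ft

Manning's equation rearranged: A R^(2/3) = nQ / (1.486·√S) = 0.024 × 17.5 / (1.486 × √0.00037) = 14.69.
At y = 1.54 ft: A R^(2/3) = 11.21 — short.
At y = 2.12 ft: A R^(2/3) = 18.85 — over.
At y = 1.82 ft: A R^(2/3) = 14.7 — ≈ 14.69.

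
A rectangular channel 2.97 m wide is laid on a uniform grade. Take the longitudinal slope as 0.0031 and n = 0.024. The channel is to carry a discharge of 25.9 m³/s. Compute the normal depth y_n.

y_n = 3.63 m

Manning's equation rearranged: A R^(2/3) = nQ / (1·√S) = 0.024 × 25.9 / (√0.0031) = 11.16.
Trying y = 2.8 m: A R^(2/3) = 8.151 — low.
Trying y = 4.63 m: A R^(2/3) = 14.87 — high.
Trying y = 3.63 m: A R^(2/3) = 11.16 — close enough.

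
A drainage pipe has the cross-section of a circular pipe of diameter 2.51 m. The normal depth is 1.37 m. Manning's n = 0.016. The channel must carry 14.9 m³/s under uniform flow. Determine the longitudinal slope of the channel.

S = 0.0129

For a circular section of diameter D = 2.51 m at depth y = 1.37 m, the central angle is θ = 2 arccos(1 − 2y/D) = 3.325 rad. Then A = (D²/8)(θ − sin θ) = 2.762 m² and P = Dθ/2 = 4.173 m.
Hydraulic radius R = A/P = 2.762/4.173 = 0.6619 m.
From Manning's equation, S = [nQ / (1 A R^(2/3))]² = [0.016 × 14.9 / (1 × 2.762 × 0.6619^(2/3))]² = 0.0129.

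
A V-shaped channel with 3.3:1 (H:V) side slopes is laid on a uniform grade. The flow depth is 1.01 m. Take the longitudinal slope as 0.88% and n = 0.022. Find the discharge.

Q = 8.84 m³/s

For a triangular section with side slope z = 3.3: A = zy² = 3.3×1.01² = 3.366 m²; P = 2y√(1+z²) = 2×1.01×3.448 = 6.965 m.
Hydraulic radius R = A/P = 3.366/6.965 = 0.4833 m.
Manning's equation: Q = (1/n) A R^(2/3) S^(1/2) = (1/0.022) × 3.366 × 0.4833^(2/3) × 0.0088^(1/2) = 8.84 m³/s.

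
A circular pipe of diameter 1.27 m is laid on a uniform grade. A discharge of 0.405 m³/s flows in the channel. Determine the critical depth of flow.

At critical depth, Q² T / (g A³) = 1, i.e. A³/T = Q²/g = 0.405²/9.81 = 0.01672.
Trying y = 0.413 m: A³/T = 0.03834 — high.
Trying y = 0.264 m: A³/T = 0.006717 — low.
Trying y = 0.333 m: A³/T = 0.01663 — close enough.

y_c = 0.333 m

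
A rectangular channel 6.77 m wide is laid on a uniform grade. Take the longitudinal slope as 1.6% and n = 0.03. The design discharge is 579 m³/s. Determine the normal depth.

y_n = 10.8 m

Manning's equation rearranged: A R^(2/3) = nQ / (1·√S) = 0.03 × 579 / (√0.016) = 137.3.
Trying y = 12.6 m: A R^(2/3) = 164.1 — too large.
Trying y = 10.8 m: A R^(2/3) = 137.4 — matches.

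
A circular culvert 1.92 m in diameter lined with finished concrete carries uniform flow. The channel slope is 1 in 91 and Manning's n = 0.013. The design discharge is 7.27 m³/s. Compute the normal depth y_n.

Manning's equation rearranged: A R^(2/3) = nQ / (1·√S) = 0.013 × 7.27 / (√0.01099) = 0.9016.
Try y = 0.843 m: A R^(2/3) = 0.7077 — low.
Try y = 0.969 m: A R^(2/3) = 0.9016 — close enough.

y_n = 0.969 m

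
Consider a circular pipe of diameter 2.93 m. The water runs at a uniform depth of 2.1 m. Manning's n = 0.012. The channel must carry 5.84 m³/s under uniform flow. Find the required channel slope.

S = 0.00022

For a circular section of diameter D = 2.93 m at depth y = 2.1 m, the central angle is θ = 2 arccos(1 − 2y/D) = 4.038 rad. Then A = (D²/8)(θ − sin θ) = 5.172 m² and P = Dθ/2 = 5.916 m.
Hydraulic radius R = A/P = 5.172/5.916 = 0.8742 m.
From Manning's equation, S = [nQ / (1 A R^(2/3))]² = [0.012 × 5.84 / (1 × 5.172 × 0.8742^(2/3))]² = 0.00022.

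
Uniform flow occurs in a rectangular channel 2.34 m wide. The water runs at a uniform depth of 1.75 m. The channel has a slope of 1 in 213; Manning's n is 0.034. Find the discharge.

Q = 6.51 m³/s

Flow area A = b·y = 2.34 × 1.75 = 4.095 m². Wetted perimeter P = b + 2y = 2.34 + 2×1.75 = 5.84 m.
Hydraulic radius R = A/P = 4.095/5.84 = 0.7012 m.
Manning's equation: Q = (1/n) A R^(2/3) S^(1/2) = (1/0.034) × 4.095 × 0.7012^(2/3) × 0.004695^(1/2) = 6.51 m³/s.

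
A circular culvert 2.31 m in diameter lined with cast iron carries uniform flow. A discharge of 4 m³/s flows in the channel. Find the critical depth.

y_c = 0.915 m

At critical depth, Q² T / (g A³) = 1, i.e. A³/T = Q²/g = 4²/9.81 = 1.631.
At y = 0.657 m: A³/T = 0.4541 — too small.
At y = 1.06 m: A³/T = 2.869 — too large.
At y = 0.915 m: A³/T = 1.632 — close enough.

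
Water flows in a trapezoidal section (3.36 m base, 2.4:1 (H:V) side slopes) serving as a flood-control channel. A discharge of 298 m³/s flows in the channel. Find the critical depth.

At critical depth, Q² T / (g A³) = 1, i.e. A³/T = Q²/g = 298²/9.81 = 9052.
Try y = 5.54 m: A³/T = 26230 — too large.
Try y = 4.36 m: A³/T = 9015 — matches.

y_c = 4.36 m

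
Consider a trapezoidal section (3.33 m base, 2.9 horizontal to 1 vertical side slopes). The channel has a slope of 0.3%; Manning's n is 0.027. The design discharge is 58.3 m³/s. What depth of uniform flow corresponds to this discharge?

y_n = 2.34 m

Manning's equation rearranged: A R^(2/3) = nQ / (1·√S) = 0.027 × 58.3 / (√0.003) = 28.74.
Try y = 2.58 m: A R^(2/3) = 35.83 — too large.
Try y = 2.34 m: A R^(2/3) = 28.75 — matches.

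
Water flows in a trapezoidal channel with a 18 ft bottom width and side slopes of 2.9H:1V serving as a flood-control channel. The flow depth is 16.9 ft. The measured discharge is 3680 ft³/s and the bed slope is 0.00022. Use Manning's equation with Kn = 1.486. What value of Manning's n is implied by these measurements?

n = 0.03

With bottom width b = 18 ft and side slope z = 2.9: A = (b + zy)y = (18 + 2.9×16.9)×16.9 = 1132 ft²; P = b + 2y√(1+z²) = 18 + 2×16.9×3.068 = 121.7 ft.
Hydraulic radius R = A/P = 1132/121.7 = 9.307 ft.
Rearranging Manning's equation: n = (1.486/Q) A R^(2/3) S^(1/2) = (1.486/3680) × 1132 × 9.307^(2/3) × √0.00022 = 0.03.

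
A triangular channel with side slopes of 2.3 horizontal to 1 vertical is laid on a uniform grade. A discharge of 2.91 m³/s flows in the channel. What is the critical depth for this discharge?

At critical depth, Q² T / (g A³) = 1, i.e. A³/T = Q²/g = 2.91²/9.81 = 0.8632.
Try y = 0.611 m: A³/T = 0.2252 — short.
Try y = 0.966 m: A³/T = 2.225 — over.
Try y = 0.799 m: A³/T = 0.8613 — close enough.

y_c = 0.799 m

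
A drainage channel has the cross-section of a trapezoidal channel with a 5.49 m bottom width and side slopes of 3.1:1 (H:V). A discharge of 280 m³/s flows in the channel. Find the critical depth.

y_c = 3.63 m

At critical depth, Q² T / (g A³) = 1, i.e. A³/T = Q²/g = 280²/9.81 = 7992.
Try y = 4.57 m: A³/T = 21430 — over.
Try y = 3.03 m: A³/T = 3778 — short.
Try y = 3.63 m: A³/T = 8019 — ≈ 7992.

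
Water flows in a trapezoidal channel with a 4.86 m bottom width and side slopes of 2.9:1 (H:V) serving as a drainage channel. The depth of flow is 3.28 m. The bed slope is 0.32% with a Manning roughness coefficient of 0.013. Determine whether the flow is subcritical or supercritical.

With bottom width b = 4.86 m and side slope z = 2.9: A = (b + zy)y = (4.86 + 2.9×3.28)×3.28 = 47.14 m²; P = b + 2y√(1+z²) = 4.86 + 2×3.28×3.068 = 24.98 m.
Hydraulic radius R = A/P = 47.14/24.98 = 1.887 m.
V = (1/n) R^(2/3) √S = (1/0.013) × 1.887^(2/3) × √0.0032 = 6.644 m/s. Hydraulic depth D_h = A/T = 47.14/23.88 = 1.974 m.
Froude number Fr = V/√(g·D_h) = 6.644/√(9.81×1.974) = 1.51, which is greater than 1, so the flow is supercritical.

supercritical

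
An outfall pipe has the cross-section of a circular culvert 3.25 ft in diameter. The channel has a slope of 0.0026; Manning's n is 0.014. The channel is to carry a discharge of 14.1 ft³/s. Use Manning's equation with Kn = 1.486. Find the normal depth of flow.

Manning's equation rearranged: A R^(2/3) = nQ / (1.486·√S) = 0.014 × 14.1 / (1.486 × √0.0026) = 2.605.
Try y = 1.03 ft: A R^(2/3) = 1.572 — short.
Try y = 1.67 ft: A R^(2/3) = 3.782 — over.
Try y = 1.35 ft: A R^(2/3) = 2.607 — ≈ 2.605.

y_n = 1.35 ft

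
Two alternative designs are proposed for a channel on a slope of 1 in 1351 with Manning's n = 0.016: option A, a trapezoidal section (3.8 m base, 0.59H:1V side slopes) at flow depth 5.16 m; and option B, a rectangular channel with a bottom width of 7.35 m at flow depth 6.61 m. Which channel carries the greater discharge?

Channel A: With bottom width b = 3.8 m and side slope z = 0.59: A = (b + zy)y = (3.8 + 0.59×5.16)×5.16 = 35.32 m²; P = b + 2y√(1+z²) = 3.8 + 2×5.16×1.161 = 15.78 m. Hydraulic radius R = A/P = 35.32/15.78 = 2.238 m. Q_A = (1/0.016)·35.32·2.238^(2/3)·√0.0007402 = 102.7 m³/s.
Channel B: Flow area A = b·y = 7.35 × 6.61 = 48.58 m². Wetted perimeter P = b + 2y = 7.35 + 2×6.61 = 20.57 m. Hydraulic radius R = A/P = 48.58/20.57 = 2.362 m. Q_B = (1/0.016)·48.58·2.362^(2/3)·√0.0007402 = 146.5 m³/s.
Q_A = 102.7 m³/s vs Q_B = 146.5 m³/s, so channel B carries more.

channel B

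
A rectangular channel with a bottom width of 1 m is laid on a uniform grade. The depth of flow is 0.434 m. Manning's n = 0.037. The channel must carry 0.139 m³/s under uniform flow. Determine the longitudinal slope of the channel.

S = 0.000983

Flow area A = b·y = 1 × 0.434 = 0.434 m². Wetted perimeter P = b + 2y = 1 + 2×0.434 = 1.868 m.
Hydraulic radius R = A/P = 0.434/1.868 = 0.2323 m.
From Manning's equation, S = [nQ / (1 A R^(2/3))]² = [0.037 × 0.139 / (1 × 0.434 × 0.2323^(2/3))]² = 0.000983.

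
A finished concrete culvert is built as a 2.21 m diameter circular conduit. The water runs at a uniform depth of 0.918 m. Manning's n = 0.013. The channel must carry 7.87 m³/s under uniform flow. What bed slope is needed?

For a circular section of diameter D = 2.21 m at depth y = 0.918 m, the central angle is θ = 2 arccos(1 − 2y/D) = 2.801 rad. Then A = (D²/8)(θ − sin θ) = 1.507 m² and P = Dθ/2 = 3.096 m.
Hydraulic radius R = A/P = 1.507/3.096 = 0.4867 m.
From Manning's equation, S = [nQ / (1 A R^(2/3))]² = [0.013 × 7.87 / (1 × 1.507 × 0.4867^(2/3))]² = 0.012.

S = 0.012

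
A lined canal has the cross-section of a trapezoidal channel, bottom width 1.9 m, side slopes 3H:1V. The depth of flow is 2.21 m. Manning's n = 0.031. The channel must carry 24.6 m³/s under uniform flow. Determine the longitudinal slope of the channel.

S = 0.0013

With bottom width b = 1.9 m and side slope z = 3: A = (b + zy)y = (1.9 + 3×2.21)×2.21 = 18.85 m²; P = b + 2y√(1+z²) = 1.9 + 2×2.21×3.162 = 15.88 m.
Hydraulic radius R = A/P = 18.85/15.88 = 1.187 m.
From Manning's equation, S = [nQ / (1 A R^(2/3))]² = [0.031 × 24.6 / (1 × 18.85 × 1.187^(2/3))]² = 0.0013.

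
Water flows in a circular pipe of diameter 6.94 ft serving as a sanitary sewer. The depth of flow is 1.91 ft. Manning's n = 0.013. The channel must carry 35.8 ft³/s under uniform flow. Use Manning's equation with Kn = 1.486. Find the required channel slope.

S = 0.0012

For a circular section of diameter D = 6.94 ft at depth y = 1.91 ft, the central angle is θ = 2 arccos(1 − 2y/D) = 2.209 rad. Then A = (D²/8)(θ − sin θ) = 8.464 ft² and P = Dθ/2 = 7.665 ft.
Hydraulic radius R = A/P = 8.464/7.665 = 1.104 ft.
From Manning's equation, S = [nQ / (1.486 A R^(2/3))]² = [0.013 × 35.8 / (1.486 × 8.464 × 1.104^(2/3))]² = 0.0012.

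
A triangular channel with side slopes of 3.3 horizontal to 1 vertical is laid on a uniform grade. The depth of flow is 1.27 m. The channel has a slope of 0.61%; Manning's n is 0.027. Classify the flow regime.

subcritical

For a triangular section with side slope z = 3.3: A = zy² = 3.3×1.27² = 5.323 m²; P = 2y√(1+z²) = 2×1.27×3.448 = 8.758 m.
Hydraulic radius R = A/P = 5.323/8.758 = 0.6077 m.
V = (1/n) R^(2/3) √S = (1/0.027) × 0.6077^(2/3) × √0.0061 = 2.075 m/s. Hydraulic depth D_h = A/T = 5.323/8.382 = 0.635 m.
Froude number Fr = V/√(g·D_h) = 2.075/√(9.81×0.635) = 0.832, which is less than 1, so the flow is subcritical.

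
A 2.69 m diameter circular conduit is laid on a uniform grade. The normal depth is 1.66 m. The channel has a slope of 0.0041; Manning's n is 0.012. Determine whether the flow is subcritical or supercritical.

For a circular section of diameter D = 2.69 m at depth y = 1.66 m, the central angle is θ = 2 arccos(1 − 2y/D) = 3.614 rad. Then A = (D²/8)(θ − sin θ) = 3.681 m² and P = Dθ/2 = 4.861 m.
Hydraulic radius R = A/P = 3.681/4.861 = 0.7572 m.
V = (1/n) R^(2/3) √S = (1/0.012) × 0.7572^(2/3) × √0.0041 = 4.433 m/s. Hydraulic depth D_h = A/T = 3.681/2.615 = 1.408 m.
Froude number Fr = V/√(g·D_h) = 4.433/√(9.81×1.408) = 1.19, which is greater than 1, so the flow is supercritical.

supercritical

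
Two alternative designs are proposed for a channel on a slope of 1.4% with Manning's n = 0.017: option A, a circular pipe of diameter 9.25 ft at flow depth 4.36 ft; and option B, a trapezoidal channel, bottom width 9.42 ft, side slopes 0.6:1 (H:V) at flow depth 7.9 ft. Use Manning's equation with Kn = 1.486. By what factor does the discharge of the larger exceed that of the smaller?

5.32

Channel A: For a circular section of diameter D = 9.25 ft at depth y = 4.36 ft, the central angle is θ = 2 arccos(1 − 2y/D) = 3.027 rad. Then A = (D²/8)(θ − sin θ) = 31.15 ft² and P = Dθ/2 = 14 ft. Hydraulic radius R = A/P = 31.15/14 = 2.225 ft. Q_A = (1.486/0.017)·31.15·2.225^(2/3)·√0.014 = 549.1 ft³/s.
Channel B: With bottom width b = 9.42 ft and side slope z = 0.6: A = (b + zy)y = (9.42 + 0.6×7.9)×7.9 = 111.9 ft²; P = b + 2y√(1+z²) = 9.42 + 2×7.9×1.166 = 27.85 ft. Hydraulic radius R = A/P = 111.9/27.85 = 4.017 ft. Q_B = (1.486/0.017)·111.9·4.017^(2/3)·√0.014 = 2924 ft³/s.
The larger discharge is 2924 ft³/s and the smaller is 549.1 ft³/s; the ratio is 5.32.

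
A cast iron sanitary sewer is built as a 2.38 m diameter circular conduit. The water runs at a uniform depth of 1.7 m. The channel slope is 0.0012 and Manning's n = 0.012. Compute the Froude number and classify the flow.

For a circular section of diameter D = 2.38 m at depth y = 1.7 m, the central angle is θ = 2 arccos(1 − 2y/D) = 4.027 rad. Then A = (D²/8)(θ − sin θ) = 3.4 m² and P = Dθ/2 = 4.793 m.
Hydraulic radius R = A/P = 3.4/4.793 = 0.7094 m.
V = (1/n) R^(2/3) √S = (1/0.012) × 0.7094^(2/3) × √0.0012 = 2.296 m/s. Hydraulic depth D_h = A/T = 3.4/2.15 = 1.581 m.
Froude number Fr = V/√(g·D_h) = 2.296/√(9.81×1.581) = 0.583, which is less than 1, so the flow is subcritical.

subcritical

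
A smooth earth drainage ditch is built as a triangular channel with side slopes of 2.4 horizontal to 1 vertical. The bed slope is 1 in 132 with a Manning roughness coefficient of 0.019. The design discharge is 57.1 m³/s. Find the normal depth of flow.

Manning's equation rearranged: A R^(2/3) = nQ / (1·√S) = 0.019 × 57.1 / (√0.007576) = 12.46.
Trying y = 2.66 m: A R^(2/3) = 19.47 — over.
Trying y = 1.73 m: A R^(2/3) = 6.182 — short.
Trying y = 2.25 m: A R^(2/3) = 12.46 — close enough.

y_n = 2.25 m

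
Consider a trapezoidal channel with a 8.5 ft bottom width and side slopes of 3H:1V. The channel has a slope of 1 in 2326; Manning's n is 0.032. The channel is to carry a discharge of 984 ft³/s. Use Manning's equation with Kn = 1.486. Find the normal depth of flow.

y_n = 9.41 ft

Manning's equation rearranged: A R^(2/3) = nQ / (1.486·√S) = 0.032 × 984 / (1.486 × √0.0004299) = 1022.
Try y = 8.08 ft: A R^(2/3) = 714.5 — low.
Try y = 11.1 ft: A R^(2/3) = 1514 — high.
Try y = 9.41 ft: A R^(2/3) = 1022 — close enough.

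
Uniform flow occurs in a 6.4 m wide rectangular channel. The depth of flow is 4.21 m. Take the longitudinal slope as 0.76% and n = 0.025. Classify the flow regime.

Flow area A = b·y = 6.4 × 4.21 = 26.94 m². Wetted perimeter P = b + 2y = 6.4 + 2×4.21 = 14.82 m.
Hydraulic radius R = A/P = 26.94/14.82 = 1.818 m.
V = (1/n) R^(2/3) √S = (1/0.025) × 1.818^(2/3) × √0.0076 = 5.194 m/s. Hydraulic depth D_h = A/T = 26.94/6.4 = 4.21 m.
Froude number Fr = V/√(g·D_h) = 5.194/√(9.81×4.21) = 0.808, which is less than 1, so the flow is subcritical.

subcritical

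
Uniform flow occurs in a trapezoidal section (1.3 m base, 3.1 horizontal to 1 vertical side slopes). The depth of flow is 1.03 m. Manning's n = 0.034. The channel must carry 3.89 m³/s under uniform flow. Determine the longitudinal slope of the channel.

S = 0.0017

With bottom width b = 1.3 m and side slope z = 3.1: A = (b + zy)y = (1.3 + 3.1×1.03)×1.03 = 4.628 m²; P = b + 2y√(1+z²) = 1.3 + 2×1.03×3.257 = 8.01 m.
Hydraulic radius R = A/P = 4.628/8.01 = 0.5777 m.
From Manning's equation, S = [nQ / (1 A R^(2/3))]² = [0.034 × 3.89 / (1 × 4.628 × 0.5777^(2/3))]² = 0.0017.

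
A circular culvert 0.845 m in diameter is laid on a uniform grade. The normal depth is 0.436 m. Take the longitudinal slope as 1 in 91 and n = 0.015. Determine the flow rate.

Q = 0.733 m³/s

For a circular section of diameter D = 0.845 m at depth y = 0.436 m, the central angle is θ = 2 arccos(1 − 2y/D) = 3.206 rad. Then A = (D²/8)(θ − sin θ) = 0.2918 m² and P = Dθ/2 = 1.354 m.
Hydraulic radius R = A/P = 0.2918/1.354 = 0.2155 m.
Manning's equation: Q = (1/n) A R^(2/3) S^(1/2) = (1/0.015) × 0.2918 × 0.2155^(2/3) × 0.01099^(1/2) = 0.733 m³/s.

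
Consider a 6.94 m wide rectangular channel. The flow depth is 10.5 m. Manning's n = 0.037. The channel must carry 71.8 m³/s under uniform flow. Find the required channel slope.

Flow area A = b·y = 6.94 × 10.5 = 72.87 m². Wetted perimeter P = b + 2y = 6.94 + 2×10.5 = 27.94 m.
Hydraulic radius R = A/P = 72.87/27.94 = 2.608 m.
From Manning's equation, S = [nQ / (1 A R^(2/3))]² = [0.037 × 71.8 / (1 × 72.87 × 2.608^(2/3))]² = 0.00037.

S = 0.00037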